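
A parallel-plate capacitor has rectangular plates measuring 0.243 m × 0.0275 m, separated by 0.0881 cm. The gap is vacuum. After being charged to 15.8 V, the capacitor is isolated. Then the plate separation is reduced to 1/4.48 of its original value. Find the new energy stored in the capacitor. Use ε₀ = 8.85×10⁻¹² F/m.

1.87 nJ

A = 0.243 × 0.0275 m² = 6.68×10⁻³ m².
Initially C₁ = ε₀A/d = 8.85×10⁻¹² × 6.68×10⁻³ / 8.81×10⁻⁴ = 6.71×10⁻¹¹ F.
U₁ = 8.38×10⁻⁹ J.
Isolated ⇒ Q is held fixed. C₂ = 4.48 C₁ and U = Q²/(2C), so U₂/U₁ = C₁/C₂ = 0.223.
U₂ = 0.223 × 8.38×10⁻⁹ = 1.87×10⁻⁹ J.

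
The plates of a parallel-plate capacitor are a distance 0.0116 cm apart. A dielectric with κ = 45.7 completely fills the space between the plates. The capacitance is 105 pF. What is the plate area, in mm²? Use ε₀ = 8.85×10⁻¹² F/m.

A = Cd/(κε₀) = 1.05×10⁻¹⁰ × 1.16×10⁻⁴ / (45.7 × 8.85×10⁻¹²) = 3.01×10⁻⁵ m².

A ≈ 30.1 mm²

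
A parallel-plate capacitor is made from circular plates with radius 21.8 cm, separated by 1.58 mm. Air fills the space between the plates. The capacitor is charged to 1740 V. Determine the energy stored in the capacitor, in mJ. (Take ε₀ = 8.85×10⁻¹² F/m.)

U ≈ 1.27 mJ

A = π(21.8 cm)² = 0.149 m².
C = ε₀A/d = 8.85×10⁻¹² × 0.149 / 1.58×10⁻³ = 8.36×10⁻¹⁰ F.
U = ½CV² = ½ × 8.36×10⁻¹⁰ × (1740)² = 1.27×10⁻³ J.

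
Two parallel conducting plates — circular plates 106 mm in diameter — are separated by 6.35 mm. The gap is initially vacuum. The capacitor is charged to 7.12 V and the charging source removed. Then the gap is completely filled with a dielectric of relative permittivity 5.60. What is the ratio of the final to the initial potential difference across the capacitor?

0.179

Isolated ⇒ Q is held fixed.
C₂ = 5.60 C₁ and V = Q/C, so V₂/V₁ = C₁/C₂ = 0.179.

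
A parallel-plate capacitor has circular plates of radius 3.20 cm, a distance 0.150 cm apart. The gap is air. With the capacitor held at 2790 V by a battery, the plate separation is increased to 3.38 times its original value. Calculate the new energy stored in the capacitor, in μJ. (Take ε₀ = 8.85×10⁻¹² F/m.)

U ≈ 21.9 μJ

A = π(3.20 cm)² = 3.22×10⁻³ m².
Initially C₁ = ε₀A/d = 8.85×10⁻¹² × 3.22×10⁻³ / 1.50×10⁻³ = 1.90×10⁻¹¹ F.
U₁ = 7.39×10⁻⁵ J.
Battery connected ⇒ V is held fixed. C₂ = 0.296 C₁ and U = ½CV², so U₂/U₁ = C₂/C₁ = 0.296.
U₂ = 0.296 × 7.39×10⁻⁵ = 2.19×10⁻⁵ J.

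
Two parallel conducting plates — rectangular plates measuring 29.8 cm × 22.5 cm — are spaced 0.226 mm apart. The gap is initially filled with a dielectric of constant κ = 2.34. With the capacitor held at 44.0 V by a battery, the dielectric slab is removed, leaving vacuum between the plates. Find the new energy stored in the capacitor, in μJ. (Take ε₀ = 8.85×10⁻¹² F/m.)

U ≈ 2.54 μJ

A = 29.8 × 22.5 cm² = 6.71×10⁻² m².
Initially C₁ = κε₀A/d = 2.34 × 8.85×10⁻¹² × 6.71×10⁻² / 2.26×10⁻⁴ = 6.14×10⁻⁹ F.
U₁ = 5.95×10⁻⁶ J.
Battery connected ⇒ V is held fixed. C₂ = 0.427 C₁ and U = ½CV², so U₂/U₁ = C₂/C₁ = 0.427.
U₂ = 0.427 × 5.95×10⁻⁶ = 2.54×10⁻⁶ J.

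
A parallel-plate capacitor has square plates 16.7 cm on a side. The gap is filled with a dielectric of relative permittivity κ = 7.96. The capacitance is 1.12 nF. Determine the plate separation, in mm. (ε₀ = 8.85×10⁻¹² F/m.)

d ≈ 1.75 mm

A = (16.7 cm)² = 2.79×10⁻² m².
d = κε₀A/C = 7.96 × 8.85×10⁻¹² × 2.79×10⁻² / 1.12×10⁻⁹ = 1.75×10⁻³ m.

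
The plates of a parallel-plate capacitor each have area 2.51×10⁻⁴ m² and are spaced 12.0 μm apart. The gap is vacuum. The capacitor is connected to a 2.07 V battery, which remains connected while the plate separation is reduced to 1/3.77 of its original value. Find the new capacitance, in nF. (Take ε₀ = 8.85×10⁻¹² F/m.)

Initially C₁ = ε₀A/d = 8.85×10⁻¹² × 2.51×10⁻⁴ / 1.20×10⁻⁵ = 1.85×10⁻¹⁰ F.
C = ε₀A/d scales as 1/d, so C₂/C₁ = d₁/d₂ = 3.77.
C₂ = 3.77 × 1.85×10⁻¹⁰ = 6.98×10⁻¹⁰ F.

C ≈ 0.698 nF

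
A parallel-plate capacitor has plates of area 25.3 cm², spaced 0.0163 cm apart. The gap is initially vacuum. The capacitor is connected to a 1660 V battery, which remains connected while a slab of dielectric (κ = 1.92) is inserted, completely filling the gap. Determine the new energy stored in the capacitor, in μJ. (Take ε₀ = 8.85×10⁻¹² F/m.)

A = 25.3 cm² = 2.53×10⁻³ m².
Initially C₁ = ε₀A/d = 8.85×10⁻¹² × 2.53×10⁻³ / 1.63×10⁻⁴ = 1.37×10⁻¹⁰ F.
U₁ = 1.89×10⁻⁴ J.
Battery connected ⇒ V is held fixed. C₂ = 1.92 C₁ and U = ½CV², so U₂/U₁ = C₂/C₁ = 1.92.
U₂ = 1.92 × 1.89×10⁻⁴ = 3.63×10⁻⁴ J.

U ≈ 363 μJ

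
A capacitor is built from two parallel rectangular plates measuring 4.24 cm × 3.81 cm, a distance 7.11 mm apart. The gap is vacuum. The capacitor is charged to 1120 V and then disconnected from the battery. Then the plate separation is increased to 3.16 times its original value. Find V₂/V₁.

V₂/V₁ ≈ 3.16

Isolated ⇒ Q is held fixed.
C₂ = 0.316 C₁ and V = Q/C, so V₂/V₁ = C₁/C₂ = 3.16.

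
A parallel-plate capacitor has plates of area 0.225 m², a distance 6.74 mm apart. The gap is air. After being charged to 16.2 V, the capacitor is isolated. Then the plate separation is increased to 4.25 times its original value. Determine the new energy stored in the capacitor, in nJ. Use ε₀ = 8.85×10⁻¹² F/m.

Initially C₁ = ε₀A/d = 8.85×10⁻¹² × 0.225 / 6.74×10⁻³ = 2.95×10⁻¹⁰ F.
U₁ = 3.88×10⁻⁸ J.
Isolated ⇒ Q is held fixed. C₂ = 0.235 C₁ and U = Q²/(2C), so U₂/U₁ = C₁/C₂ = 4.25.
U₂ = 4.25 × 3.88×10⁻⁸ = 1.65×10⁻⁷ J.

U ≈ 165 nJ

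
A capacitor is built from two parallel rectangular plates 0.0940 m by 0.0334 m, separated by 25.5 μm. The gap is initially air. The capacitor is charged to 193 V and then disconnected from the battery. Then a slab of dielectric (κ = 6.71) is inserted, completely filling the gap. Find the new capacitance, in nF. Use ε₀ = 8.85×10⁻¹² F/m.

A = 0.0940 × 0.0334 m² = 3.14×10⁻³ m².
Initially C₁ = ε₀A/d = 8.85×10⁻¹² × 3.14×10⁻³ / 2.55×10⁻⁵ = 1.09×10⁻⁹ F.
C = κε₀A/d scales with κ, so C₂/C₁ = κ = 6.71.
C₂ = 6.71 × 1.09×10⁻⁹ = 7.31×10⁻⁹ F.

7.31 nF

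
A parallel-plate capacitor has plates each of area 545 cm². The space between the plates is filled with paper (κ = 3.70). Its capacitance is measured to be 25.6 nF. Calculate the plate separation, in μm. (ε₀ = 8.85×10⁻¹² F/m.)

d ≈ 69.7 μm

A = 545 cm² = 5.45×10⁻² m².
d = κε₀A/C = 3.70 × 8.85×10⁻¹² × 5.45×10⁻² / 2.56×10⁻⁸ = 6.97×10⁻⁵ m.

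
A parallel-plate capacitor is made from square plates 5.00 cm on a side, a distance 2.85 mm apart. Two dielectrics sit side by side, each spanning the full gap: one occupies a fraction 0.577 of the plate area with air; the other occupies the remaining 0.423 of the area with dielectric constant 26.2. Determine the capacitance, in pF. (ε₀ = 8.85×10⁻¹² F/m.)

90.5 pF

A = (5.00 cm)² = 2.50×10⁻³ m².
Side-by-side slabs ⇒ two capacitors in parallel, each spanning the full gap.
C₁ = κ₁ε₀A₁/d = 1.00 × 8.85×10⁻¹² × 1.44×10⁻³ / 2.85×10⁻³ = 4.48×10⁻¹² F.
C₂ = κ₂ε₀A₂/d = 26.2 × 8.85×10⁻¹² × 1.06×10⁻³ / 2.85×10⁻³ = 8.60×10⁻¹¹ F.
C = C₁ + C₂ = 9.05×10⁻¹¹ F.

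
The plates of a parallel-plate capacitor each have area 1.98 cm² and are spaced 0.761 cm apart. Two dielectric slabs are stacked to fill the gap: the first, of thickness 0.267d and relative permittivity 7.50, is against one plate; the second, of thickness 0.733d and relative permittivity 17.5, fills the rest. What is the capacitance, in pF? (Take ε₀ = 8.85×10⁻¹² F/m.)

A = 1.98 cm² = 1.98×10⁻⁴ m².
Stacked slabs ⇒ two capacitors in series, each with the full plate area.
C₁ = κ₁ε₀A/d₁ = 7.50 × 8.85×10⁻¹² × 1.98×10⁻⁴ / 2.03×10⁻³ = 6.47×10⁻¹² F.
C₂ = κ₂ε₀A/d₂ = 17.5 × 8.85×10⁻¹² × 1.98×10⁻⁴ / 5.58×10⁻³ = 5.50×10⁻¹² F.
C = (1/C₁ + 1/C₂)⁻¹ = 2.97×10⁻¹² F.

C ≈ 2.97 pF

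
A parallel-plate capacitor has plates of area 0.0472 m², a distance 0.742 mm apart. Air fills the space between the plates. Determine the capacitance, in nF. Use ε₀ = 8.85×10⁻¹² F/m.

0.563 nF

C = ε₀A/d = 8.85×10⁻¹² × 4.72×10⁻² / 7.42×10⁻⁴ = 5.63×10⁻¹⁰ F.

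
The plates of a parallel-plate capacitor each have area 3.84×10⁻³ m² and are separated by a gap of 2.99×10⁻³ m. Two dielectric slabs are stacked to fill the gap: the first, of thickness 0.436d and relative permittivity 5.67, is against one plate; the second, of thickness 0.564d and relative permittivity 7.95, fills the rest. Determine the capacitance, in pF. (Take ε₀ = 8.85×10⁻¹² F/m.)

76.9 pF

Stacked slabs ⇒ two capacitors in series, each with the full plate area.
C₁ = κ₁ε₀A/d₁ = 5.67 × 8.85×10⁻¹² × 3.84×10⁻³ / 1.30×10⁻³ = 1.48×10⁻¹⁰ F.
C₂ = κ₂ε₀A/d₂ = 7.95 × 8.85×10⁻¹² × 3.84×10⁻³ / 1.69×10⁻³ = 1.60×10⁻¹⁰ F.
C = (1/C₁ + 1/C₂)⁻¹ = 7.69×10⁻¹¹ F.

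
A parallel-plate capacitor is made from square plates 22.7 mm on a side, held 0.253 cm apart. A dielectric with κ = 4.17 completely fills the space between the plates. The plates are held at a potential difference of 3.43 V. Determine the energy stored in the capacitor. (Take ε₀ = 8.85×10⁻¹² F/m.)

A = (22.7 mm)² = 5.15×10⁻⁴ m².
C = κε₀A/d = 4.17 × 8.85×10⁻¹² × 5.15×10⁻⁴ / 2.53×10⁻³ = 7.52×10⁻¹² F.
U = ½CV² = ½ × 7.52×10⁻¹² × (3.43)² = 4.42×10⁻¹¹ J.

U ≈ 44.2 pJ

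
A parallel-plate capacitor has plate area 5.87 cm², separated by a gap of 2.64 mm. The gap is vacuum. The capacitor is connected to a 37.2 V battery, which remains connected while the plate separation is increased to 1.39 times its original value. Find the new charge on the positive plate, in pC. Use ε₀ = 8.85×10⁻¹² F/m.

52.7 pC

A = 5.87 cm² = 5.87×10⁻⁴ m².
Initially C₁ = ε₀A/d = 8.85×10⁻¹² × 5.87×10⁻⁴ / 2.64×10⁻³ = 1.97×10⁻¹² F.
Q₁ = 7.32×10⁻¹¹ C.
Battery connected ⇒ V is held fixed. C₂ = 0.719 C₁ and Q = CV, so Q₂/Q₁ = C₂/C₁ = 0.719.
Q₂ = 0.719 × 7.32×10⁻¹¹ = 5.27×10⁻¹¹ C.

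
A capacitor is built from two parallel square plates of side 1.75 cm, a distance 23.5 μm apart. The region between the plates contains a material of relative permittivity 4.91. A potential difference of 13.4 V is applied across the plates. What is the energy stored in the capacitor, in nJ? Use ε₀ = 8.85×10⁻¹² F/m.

A = (1.75 cm)² = 3.06×10⁻⁴ m².
C = κε₀A/d = 4.91 × 8.85×10⁻¹² × 3.06×10⁻⁴ / 2.35×10⁻⁵ = 5.66×10⁻¹⁰ F.
U = ½CV² = ½ × 5.66×10⁻¹⁰ × (13.4)² = 5.08×10⁻⁸ J.

50.8 nJ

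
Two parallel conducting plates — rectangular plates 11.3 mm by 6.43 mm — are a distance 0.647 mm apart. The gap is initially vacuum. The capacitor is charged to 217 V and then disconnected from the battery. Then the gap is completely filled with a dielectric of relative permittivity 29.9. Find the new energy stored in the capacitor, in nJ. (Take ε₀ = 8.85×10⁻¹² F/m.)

0.783 nJ

A = 11.3 × 6.43 mm² = 7.27×10⁻⁵ m².
Initially C₁ = ε₀A/d = 8.85×10⁻¹² × 7.27×10⁻⁵ / 6.47×10⁻⁴ = 9.94×10⁻¹³ F.
U₁ = 2.34×10⁻⁸ J.
Isolated ⇒ Q is held fixed. C₂ = 29.9 C₁ and U = Q²/(2C), so U₂/U₁ = C₁/C₂ = 0.0334.
U₂ = 0.0334 × 2.34×10⁻⁸ = 7.83×10⁻¹⁰ J.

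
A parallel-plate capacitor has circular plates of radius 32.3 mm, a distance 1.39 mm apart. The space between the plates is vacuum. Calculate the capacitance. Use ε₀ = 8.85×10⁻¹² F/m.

C ≈ 20.9 pF

A = π(32.3 mm)² = 3.28×10⁻³ m².
C = ε₀A/d = 8.85×10⁻¹² × 3.28×10⁻³ / 1.39×10⁻³ = 2.09×10⁻¹¹ F.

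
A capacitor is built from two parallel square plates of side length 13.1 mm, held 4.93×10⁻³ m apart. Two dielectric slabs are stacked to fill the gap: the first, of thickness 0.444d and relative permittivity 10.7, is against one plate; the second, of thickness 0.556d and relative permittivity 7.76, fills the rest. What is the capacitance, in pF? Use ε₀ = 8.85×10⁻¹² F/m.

C ≈ 2.72 pF

A = (13.1 mm)² = 1.72×10⁻⁴ m².
Stacked slabs ⇒ two capacitors in series, each with the full plate area.
C₁ = κ₁ε₀A/d₁ = 10.7 × 8.85×10⁻¹² × 1.72×10⁻⁴ / 2.19×10⁻³ = 7.42×10⁻¹² F.
C₂ = κ₂ε₀A/d₂ = 7.76 × 8.85×10⁻¹² × 1.72×10⁻⁴ / 2.74×10⁻³ = 4.30×10⁻¹² F.
C = (1/C₁ + 1/C₂)⁻¹ = 2.72×10⁻¹² F.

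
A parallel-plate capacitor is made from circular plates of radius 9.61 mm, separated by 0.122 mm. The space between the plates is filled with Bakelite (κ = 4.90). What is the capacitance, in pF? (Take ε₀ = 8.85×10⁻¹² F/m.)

C ≈ 103 pF

A = π(9.61 mm)² = 2.90×10⁻⁴ m².
C = κε₀A/d = 4.90 × 8.85×10⁻¹² × 2.90×10⁻⁴ / 1.22×10⁻⁴ = 1.03×10⁻¹⁰ F.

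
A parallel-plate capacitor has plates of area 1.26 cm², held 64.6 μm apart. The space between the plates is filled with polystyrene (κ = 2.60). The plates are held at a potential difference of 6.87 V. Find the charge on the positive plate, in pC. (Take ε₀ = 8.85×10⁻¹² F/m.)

Q ≈ 308 pC

A = 1.26 cm² = 1.26×10⁻⁴ m².
C = κε₀A/d = 2.60 × 8.85×10⁻¹² × 1.26×10⁻⁴ / 6.46×10⁻⁵ = 4.49×10⁻¹¹ F.
Q = CV = 4.49×10⁻¹¹ × 6.87 = 3.08×10⁻¹⁰ C.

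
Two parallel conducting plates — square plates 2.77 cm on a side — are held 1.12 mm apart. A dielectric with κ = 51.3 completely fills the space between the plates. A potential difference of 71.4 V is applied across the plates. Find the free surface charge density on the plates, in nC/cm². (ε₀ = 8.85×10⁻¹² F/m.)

A = (2.77 cm)² = 7.67×10⁻⁴ m².
C = κε₀A/d = 51.3 × 8.85×10⁻¹² × 7.67×10⁻⁴ / 1.12×10⁻³ = 3.11×10⁻¹⁰ F.
σ = Q/A = CV/A = 3.11×10⁻¹⁰ × 71.4 / 7.67×10⁻⁴ = 2.89×10⁻⁵ C/m².

2.89 nC/cm²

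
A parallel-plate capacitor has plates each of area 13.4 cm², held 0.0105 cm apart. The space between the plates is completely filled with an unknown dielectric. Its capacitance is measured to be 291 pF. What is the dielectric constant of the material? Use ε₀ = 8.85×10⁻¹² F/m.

A = 13.4 cm² = 1.34×10⁻³ m².
κ = Cd/(ε₀A) = 2.91×10⁻¹⁰ × 1.05×10⁻⁴ / (8.85×10⁻¹² × 1.34×10⁻³) = 2.58.

κ ≈ 2.58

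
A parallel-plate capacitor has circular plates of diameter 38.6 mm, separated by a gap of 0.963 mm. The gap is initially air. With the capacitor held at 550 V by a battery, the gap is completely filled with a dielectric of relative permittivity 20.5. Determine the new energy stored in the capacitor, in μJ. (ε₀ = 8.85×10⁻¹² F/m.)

U ≈ 33.3 μJ

A = π(38.6/2 mm)² = 1.17×10⁻³ m².
Initially C₁ = ε₀A/d = 8.85×10⁻¹² × 1.17×10⁻³ / 9.63×10⁻⁴ = 1.08×10⁻¹¹ F.
U₁ = 1.63×10⁻⁶ J.
Battery connected ⇒ V is held fixed. C₂ = 20.5 C₁ and U = ½CV², so U₂/U₁ = C₂/C₁ = 20.5.
U₂ = 20.5 × 1.63×10⁻⁶ = 3.33×10⁻⁵ J.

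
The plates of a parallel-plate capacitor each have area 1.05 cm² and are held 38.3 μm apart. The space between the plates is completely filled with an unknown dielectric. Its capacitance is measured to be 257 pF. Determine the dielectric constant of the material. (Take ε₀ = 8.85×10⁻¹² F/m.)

κ ≈ 10.6

A = 1.05 cm² = 1.05×10⁻⁴ m².
κ = Cd/(ε₀A) = 2.57×10⁻¹⁰ × 3.83×10⁻⁵ / (8.85×10⁻¹² × 1.05×10⁻⁴) = 10.6.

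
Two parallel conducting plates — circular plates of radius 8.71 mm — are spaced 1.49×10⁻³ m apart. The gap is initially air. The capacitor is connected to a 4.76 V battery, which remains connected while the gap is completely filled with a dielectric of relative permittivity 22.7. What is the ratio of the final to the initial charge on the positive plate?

Battery connected ⇒ V is held fixed.
C₂ = 22.7 C₁ and Q = CV, so Q₂/Q₁ = C₂/C₁ = 22.7.

Q₂/Q₁ ≈ 22.7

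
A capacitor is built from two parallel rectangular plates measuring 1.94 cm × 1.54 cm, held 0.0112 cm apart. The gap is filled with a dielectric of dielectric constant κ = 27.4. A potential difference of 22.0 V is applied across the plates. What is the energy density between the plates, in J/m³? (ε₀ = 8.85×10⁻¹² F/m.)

E = V/d = 22.0 / 1.12×10⁻⁴ = 1.96×10⁵ V/m.
u = ½κε₀E² = ½ × 27.4 × 8.85×10⁻¹² × (1.96×10⁵)² = 4.68 J/m³.

u ≈ 4.68 J/m³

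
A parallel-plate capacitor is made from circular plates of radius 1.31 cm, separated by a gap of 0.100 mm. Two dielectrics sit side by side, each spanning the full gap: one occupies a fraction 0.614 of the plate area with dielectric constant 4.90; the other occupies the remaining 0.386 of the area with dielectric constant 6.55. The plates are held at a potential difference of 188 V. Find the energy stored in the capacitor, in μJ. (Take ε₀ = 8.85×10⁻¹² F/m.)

U ≈ 4.67 μJ

A = π(1.31 cm)² = 5.39×10⁻⁴ m².
Side-by-side slabs ⇒ two capacitors in parallel, each spanning the full gap.
C₁ = κ₁ε₀A₁/d = 4.90 × 8.85×10⁻¹² × 3.31×10⁻⁴ / 1.00×10⁻⁴ = 1.44×10⁻¹⁰ F.
C₂ = κ₂ε₀A₂/d = 6.55 × 8.85×10⁻¹² × 2.08×10⁻⁴ / 1.00×10⁻⁴ = 1.21×10⁻¹⁰ F.
C = C₁ + C₂ = 2.64×10⁻¹⁰ F.
U = ½CV² = ½ × 2.64×10⁻¹⁰ × (188)² = 4.67×10⁻⁶ J.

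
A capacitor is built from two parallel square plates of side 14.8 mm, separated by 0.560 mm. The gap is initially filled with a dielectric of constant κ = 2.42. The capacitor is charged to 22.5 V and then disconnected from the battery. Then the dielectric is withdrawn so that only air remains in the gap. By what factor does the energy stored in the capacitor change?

Isolated ⇒ Q is held fixed.
C₂ = 0.413 C₁ and U = Q²/(2C), so U₂/U₁ = C₁/C₂ = 2.42.

2.42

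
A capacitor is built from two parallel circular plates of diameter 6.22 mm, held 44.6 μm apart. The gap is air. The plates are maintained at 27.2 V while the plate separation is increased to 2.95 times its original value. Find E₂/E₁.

Battery connected ⇒ V is held fixed.
E = V/d, so E₂/E₁ = d₁/d₂ = 0.339.

0.339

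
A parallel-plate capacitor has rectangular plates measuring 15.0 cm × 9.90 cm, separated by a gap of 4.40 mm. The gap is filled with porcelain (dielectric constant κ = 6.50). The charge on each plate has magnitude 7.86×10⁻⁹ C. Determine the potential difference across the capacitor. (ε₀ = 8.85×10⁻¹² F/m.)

V ≈ 40.5 V

A = 15.0 × 9.90 cm² = 1.49×10⁻² m².
C = κε₀A/d = 6.50 × 8.85×10⁻¹² × 1.49×10⁻² / 4.40×10⁻³ = 1.94×10⁻¹⁰ F.
V = Q/C = 7.86×10⁻⁹ / 1.94×10⁻¹⁰ = 40.5 V.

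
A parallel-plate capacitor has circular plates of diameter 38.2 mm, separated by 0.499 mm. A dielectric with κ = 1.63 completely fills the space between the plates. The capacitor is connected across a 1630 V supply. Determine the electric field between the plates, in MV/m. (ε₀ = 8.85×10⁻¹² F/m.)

3.27 MV/m

E = V/d = 1630 / 4.99×10⁻⁴ = 3.27×10⁶ V/m.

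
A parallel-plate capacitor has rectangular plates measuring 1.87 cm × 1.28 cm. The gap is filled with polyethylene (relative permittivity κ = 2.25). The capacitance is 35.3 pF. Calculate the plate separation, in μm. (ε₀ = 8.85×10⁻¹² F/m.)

d ≈ 135 μm

A = 1.87 × 1.28 cm² = 2.39×10⁻⁴ m².
d = κε₀A/C = 2.25 × 8.85×10⁻¹² × 2.39×10⁻⁴ / 3.53×10⁻¹¹ = 1.35×10⁻⁴ m.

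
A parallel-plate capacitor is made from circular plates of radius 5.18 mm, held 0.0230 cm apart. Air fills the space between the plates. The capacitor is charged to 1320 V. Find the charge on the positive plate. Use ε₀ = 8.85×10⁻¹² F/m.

A = π(5.18 mm)² = 8.43×10⁻⁵ m².
C = ε₀A/d = 8.85×10⁻¹² × 8.43×10⁻⁵ / 2.30×10⁻⁴ = 3.24×10⁻¹² F.
Q = CV = 3.24×10⁻¹² × 1320 = 4.28×10⁻⁹ C.

4.28 nC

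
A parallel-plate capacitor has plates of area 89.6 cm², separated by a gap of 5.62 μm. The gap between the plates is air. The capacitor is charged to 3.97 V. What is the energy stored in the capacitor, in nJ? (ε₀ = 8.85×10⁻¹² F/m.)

A = 89.6 cm² = 8.96×10⁻³ m².
C = ε₀A/d = 8.85×10⁻¹² × 8.96×10⁻³ / 5.62×10⁻⁶ = 1.41×10⁻⁸ F.
U = ½CV² = ½ × 1.41×10⁻⁸ × (3.97)² = 1.11×10⁻⁷ J.

U ≈ 111 nJ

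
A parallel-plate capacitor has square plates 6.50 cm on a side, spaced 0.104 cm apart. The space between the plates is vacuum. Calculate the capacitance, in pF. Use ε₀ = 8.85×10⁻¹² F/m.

A = (6.50 cm)² = 4.23×10⁻³ m².
C = ε₀A/d = 8.85×10⁻¹² × 4.23×10⁻³ / 1.04×10⁻³ = 3.60×10⁻¹¹ F.

36.0 pF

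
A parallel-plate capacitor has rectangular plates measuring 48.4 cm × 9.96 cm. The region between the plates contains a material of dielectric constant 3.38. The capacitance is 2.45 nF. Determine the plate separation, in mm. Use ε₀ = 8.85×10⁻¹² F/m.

d ≈ 0.589 mm

A = 48.4 × 9.96 cm² = 4.82×10⁻² m².
d = κε₀A/C = 3.38 × 8.85×10⁻¹² × 4.82×10⁻² / 2.45×10⁻⁹ = 5.89×10⁻⁴ m.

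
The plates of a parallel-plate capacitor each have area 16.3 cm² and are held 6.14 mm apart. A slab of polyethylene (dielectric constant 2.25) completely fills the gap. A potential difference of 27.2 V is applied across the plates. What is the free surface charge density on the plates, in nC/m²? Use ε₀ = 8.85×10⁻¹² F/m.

88.2 nC/m²

A = 16.3 cm² = 1.63×10⁻³ m².
C = κε₀A/d = 2.25 × 8.85×10⁻¹² × 1.63×10⁻³ / 6.14×10⁻³ = 5.29×10⁻¹² F.
σ = Q/A = CV/A = 5.29×10⁻¹² × 27.2 / 1.63×10⁻³ = 8.82×10⁻⁸ C/m².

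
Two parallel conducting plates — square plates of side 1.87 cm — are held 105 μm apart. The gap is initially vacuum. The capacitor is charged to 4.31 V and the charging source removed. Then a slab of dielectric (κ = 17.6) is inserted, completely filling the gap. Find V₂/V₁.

V₂/V₁ ≈ 0.0568

Isolated ⇒ Q is held fixed.
C₂ = 17.6 C₁ and V = Q/C, so V₂/V₁ = C₁/C₂ = 0.0568.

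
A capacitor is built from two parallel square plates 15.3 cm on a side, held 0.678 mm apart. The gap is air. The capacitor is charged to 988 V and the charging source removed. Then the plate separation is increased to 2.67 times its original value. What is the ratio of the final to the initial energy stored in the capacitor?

U₂/U₁ ≈ 2.67

Isolated ⇒ Q is held fixed.
C₂ = 0.375 C₁ and U = Q²/(2C), so U₂/U₁ = C₁/C₂ = 2.67.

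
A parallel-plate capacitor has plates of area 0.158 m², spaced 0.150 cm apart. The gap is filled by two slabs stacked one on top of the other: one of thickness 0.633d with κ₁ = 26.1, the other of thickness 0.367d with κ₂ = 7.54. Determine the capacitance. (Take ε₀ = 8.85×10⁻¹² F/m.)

Stacked slabs ⇒ two capacitors in series, each with the full plate area.
C₁ = κ₁ε₀A/d₁ = 26.1 × 8.85×10⁻¹² × 0.158 / 9.49×10⁻⁴ = 3.84×10⁻⁸ F.
C₂ = κ₂ε₀A/d₂ = 7.54 × 8.85×10⁻¹² × 0.158 / 5.50×10⁻⁴ = 1.92×10⁻⁸ F.
C = (1/C₁ + 1/C₂)⁻¹ = 1.28×10⁻⁸ F.

C ≈ 12.8 nF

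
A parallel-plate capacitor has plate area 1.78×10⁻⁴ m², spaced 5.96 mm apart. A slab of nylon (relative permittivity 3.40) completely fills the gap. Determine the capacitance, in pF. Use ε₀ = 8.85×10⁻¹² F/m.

C ≈ 0.899 pF

C = κε₀A/d = 3.40 × 8.85×10⁻¹² × 1.78×10⁻⁴ / 5.96×10⁻³ = 8.99×10⁻¹³ F.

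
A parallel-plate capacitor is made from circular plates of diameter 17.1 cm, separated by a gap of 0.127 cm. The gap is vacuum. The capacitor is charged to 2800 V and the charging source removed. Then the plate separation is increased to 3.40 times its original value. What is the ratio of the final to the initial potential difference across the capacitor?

3.40

Isolated ⇒ Q is held fixed.
C₂ = 0.294 C₁ and V = Q/C, so V₂/V₁ = C₁/C₂ = 3.40.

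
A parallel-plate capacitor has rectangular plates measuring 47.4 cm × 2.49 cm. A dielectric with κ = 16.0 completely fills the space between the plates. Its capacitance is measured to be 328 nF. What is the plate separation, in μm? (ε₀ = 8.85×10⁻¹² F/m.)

d ≈ 5.10 μm

A = 47.4 × 2.49 cm² = 1.18×10⁻² m².
d = κε₀A/C = 16.0 × 8.85×10⁻¹² × 1.18×10⁻² / 3.28×10⁻⁷ = 5.10×10⁻⁶ m.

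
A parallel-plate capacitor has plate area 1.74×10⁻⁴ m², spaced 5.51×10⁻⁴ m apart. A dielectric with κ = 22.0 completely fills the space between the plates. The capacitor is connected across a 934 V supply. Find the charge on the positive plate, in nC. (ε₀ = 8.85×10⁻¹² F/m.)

C = κε₀A/d = 22.0 × 8.85×10⁻¹² × 1.74×10⁻⁴ / 5.51×10⁻⁴ = 6.15×10⁻¹¹ F.
Q = CV = 6.15×10⁻¹¹ × 934 = 5.74×10⁻⁸ C.

Q ≈ 57.4 nC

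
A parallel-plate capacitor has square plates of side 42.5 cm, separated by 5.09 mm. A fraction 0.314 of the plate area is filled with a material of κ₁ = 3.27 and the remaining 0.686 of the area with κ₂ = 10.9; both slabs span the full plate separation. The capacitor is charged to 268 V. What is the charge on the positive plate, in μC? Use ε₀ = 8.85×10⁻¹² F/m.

0.716 μC

A = (42.5 cm)² = 0.181 m².
Side-by-side slabs ⇒ two capacitors in parallel, each spanning the full gap.
C₁ = κ₁ε₀A₁/d = 3.27 × 8.85×10⁻¹² × 5.67×10⁻² / 5.09×10⁻³ = 3.22×10⁻¹⁰ F.
C₂ = κ₂ε₀A₂/d = 10.9 × 8.85×10⁻¹² × 0.124 / 5.09×10⁻³ = 2.35×10⁻⁹ F.
C = C₁ + C₂ = 2.67×10⁻⁹ F.
Q = CV = 2.67×10⁻⁹ × 268 = 7.16×10⁻⁷ C.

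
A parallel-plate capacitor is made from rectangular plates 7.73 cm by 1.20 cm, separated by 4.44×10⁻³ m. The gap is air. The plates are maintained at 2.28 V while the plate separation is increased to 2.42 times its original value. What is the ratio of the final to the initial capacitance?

0.413

C = ε₀A/d scales as 1/d, so C₂/C₁ = d₁/d₂ = 1/2.42 = 0.413.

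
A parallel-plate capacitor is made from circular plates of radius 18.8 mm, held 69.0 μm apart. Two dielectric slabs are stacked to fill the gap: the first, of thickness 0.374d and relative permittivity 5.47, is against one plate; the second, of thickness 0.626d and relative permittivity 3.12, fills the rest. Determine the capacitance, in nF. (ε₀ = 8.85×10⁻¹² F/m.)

A = π(18.8 mm)² = 1.11×10⁻³ m².
Stacked slabs ⇒ two capacitors in series, each with the full plate area.
C₁ = κ₁ε₀A/d₁ = 5.47 × 8.85×10⁻¹² × 1.11×10⁻³ / 2.58×10⁻⁵ = 2.08×10⁻⁹ F.
C₂ = κ₂ε₀A/d₂ = 3.12 × 8.85×10⁻¹² × 1.11×10⁻³ / 4.32×10⁻⁵ = 7.10×10⁻¹⁰ F.
C = (1/C₁ + 1/C₂)⁻¹ = 5.29×10⁻¹⁰ F.

C ≈ 0.529 nF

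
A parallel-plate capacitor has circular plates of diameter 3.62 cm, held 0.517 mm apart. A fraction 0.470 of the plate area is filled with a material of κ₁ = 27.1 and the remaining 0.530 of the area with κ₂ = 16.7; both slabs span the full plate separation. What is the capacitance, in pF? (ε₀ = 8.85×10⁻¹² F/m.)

A = π(3.62/2 cm)² = 1.03×10⁻³ m².
Side-by-side slabs ⇒ two capacitors in parallel, each spanning the full gap.
C₁ = κ₁ε₀A₁/d = 27.1 × 8.85×10⁻¹² × 4.84×10⁻⁴ / 5.17×10⁻⁴ = 2.24×10⁻¹⁰ F.
C₂ = κ₂ε₀A₂/d = 16.7 × 8.85×10⁻¹² × 5.45×10⁻⁴ / 5.17×10⁻⁴ = 1.56×10⁻¹⁰ F.
C = C₁ + C₂ = 3.80×10⁻¹⁰ F.

C ≈ 380 pF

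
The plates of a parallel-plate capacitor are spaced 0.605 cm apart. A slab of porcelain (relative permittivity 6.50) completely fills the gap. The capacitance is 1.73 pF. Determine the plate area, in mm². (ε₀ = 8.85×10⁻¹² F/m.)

182 mm²

A = Cd/(κε₀) = 1.73×10⁻¹² × 6.05×10⁻³ / (6.50 × 8.85×10⁻¹²) = 1.82×10⁻⁴ m².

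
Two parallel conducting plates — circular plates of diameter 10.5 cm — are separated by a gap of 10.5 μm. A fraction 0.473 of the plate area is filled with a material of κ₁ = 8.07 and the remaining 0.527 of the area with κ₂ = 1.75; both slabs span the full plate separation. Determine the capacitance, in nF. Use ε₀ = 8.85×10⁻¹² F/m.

A = π(10.5/2 cm)² = 8.66×10⁻³ m².
Side-by-side slabs ⇒ two capacitors in parallel, each spanning the full gap.
C₁ = κ₁ε₀A₁/d = 8.07 × 8.85×10⁻¹² × 4.10×10⁻³ / 1.05×10⁻⁵ = 2.79×10⁻⁸ F.
C₂ = κ₂ε₀A₂/d = 1.75 × 8.85×10⁻¹² × 4.56×10⁻³ / 1.05×10⁻⁵ = 6.73×10⁻⁹ F.
C = C₁ + C₂ = 3.46×10⁻⁸ F.

C ≈ 34.6 nF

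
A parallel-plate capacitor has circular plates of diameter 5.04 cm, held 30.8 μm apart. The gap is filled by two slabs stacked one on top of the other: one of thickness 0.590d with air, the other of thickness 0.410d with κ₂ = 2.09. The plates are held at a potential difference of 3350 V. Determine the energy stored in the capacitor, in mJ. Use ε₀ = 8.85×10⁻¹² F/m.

U ≈ 4.09 mJ

A = π(5.04/2 cm)² = 2.00×10⁻³ m².
Stacked slabs ⇒ two capacitors in series, each with the full plate area.
C₁ = κ₁ε₀A/d₁ = 1.00 × 8.85×10⁻¹² × 2.00×10⁻³ / 1.82×10⁻⁵ = 9.72×10⁻¹⁰ F.
C₂ = κ₂ε₀A/d₂ = 2.09 × 8.85×10⁻¹² × 2.00×10⁻³ / 1.26×10⁻⁵ = 2.92×10⁻⁹ F.
C = (1/C₁ + 1/C₂)⁻¹ = 7.29×10⁻¹⁰ F.
U = ½CV² = ½ × 7.29×10⁻¹⁰ × (3350)² = 4.09×10⁻³ J.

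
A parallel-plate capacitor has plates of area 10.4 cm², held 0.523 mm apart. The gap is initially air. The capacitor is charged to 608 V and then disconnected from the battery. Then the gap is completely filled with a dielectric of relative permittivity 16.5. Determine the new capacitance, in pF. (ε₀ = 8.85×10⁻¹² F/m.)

A = 10.4 cm² = 1.04×10⁻³ m².
Initially C₁ = ε₀A/d = 8.85×10⁻¹² × 1.04×10⁻³ / 5.23×10⁻⁴ = 1.76×10⁻¹¹ F.
C = κε₀A/d scales with κ, so C₂/C₁ = κ = 16.5.
C₂ = 16.5 × 1.76×10⁻¹¹ = 2.90×10⁻¹⁰ F.

C ≈ 290 pF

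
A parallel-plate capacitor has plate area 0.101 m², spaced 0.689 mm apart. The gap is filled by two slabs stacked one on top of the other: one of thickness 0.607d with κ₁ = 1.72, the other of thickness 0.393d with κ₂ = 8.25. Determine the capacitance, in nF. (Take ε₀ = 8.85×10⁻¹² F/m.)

Stacked slabs ⇒ two capacitors in series, each with the full plate area.
C₁ = κ₁ε₀A/d₁ = 1.72 × 8.85×10⁻¹² × 0.101 / 4.18×10⁻⁴ = 3.68×10⁻⁹ F.
C₂ = κ₂ε₀A/d₂ = 8.25 × 8.85×10⁻¹² × 0.101 / 2.71×10⁻⁴ = 2.72×10⁻⁸ F.
C = (1/C₁ + 1/C₂)⁻¹ = 3.24×10⁻⁹ F.

3.24 nF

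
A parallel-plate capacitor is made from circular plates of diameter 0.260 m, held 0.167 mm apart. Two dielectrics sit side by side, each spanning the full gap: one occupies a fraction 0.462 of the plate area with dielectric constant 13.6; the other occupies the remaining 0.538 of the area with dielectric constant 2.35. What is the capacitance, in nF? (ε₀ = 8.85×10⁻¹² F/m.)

C ≈ 21.2 nF

A = π(0.260/2 m)² = 5.31×10⁻² m².
Side-by-side slabs ⇒ two capacitors in parallel, each spanning the full gap.
C₁ = κ₁ε₀A₁/d = 13.6 × 8.85×10⁻¹² × 2.45×10⁻² / 1.67×10⁻⁴ = 1.77×10⁻⁸ F.
C₂ = κ₂ε₀A₂/d = 2.35 × 8.85×10⁻¹² × 2.86×10⁻² / 1.67×10⁻⁴ = 3.56×10⁻⁹ F.
C = C₁ + C₂ = 2.12×10⁻⁸ F.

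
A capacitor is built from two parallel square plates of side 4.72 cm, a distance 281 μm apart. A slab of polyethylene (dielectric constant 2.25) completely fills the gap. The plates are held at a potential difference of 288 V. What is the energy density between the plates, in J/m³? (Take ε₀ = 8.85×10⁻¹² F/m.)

u ≈ 10.5 J/m³

E = V/d = 288 / 2.81×10⁻⁴ = 1.02×10⁶ V/m.
u = ½κε₀E² = ½ × 2.25 × 8.85×10⁻¹² × (1.02×10⁶)² = 10.5 J/m³.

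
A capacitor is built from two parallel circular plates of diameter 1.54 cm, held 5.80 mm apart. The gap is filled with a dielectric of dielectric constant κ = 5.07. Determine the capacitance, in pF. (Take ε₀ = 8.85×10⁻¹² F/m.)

C ≈ 1.44 pF

A = π(1.54/2 cm)² = 1.86×10⁻⁴ m².
C = κε₀A/d = 5.07 × 8.85×10⁻¹² × 1.86×10⁻⁴ / 5.80×10⁻³ = 1.44×10⁻¹² F.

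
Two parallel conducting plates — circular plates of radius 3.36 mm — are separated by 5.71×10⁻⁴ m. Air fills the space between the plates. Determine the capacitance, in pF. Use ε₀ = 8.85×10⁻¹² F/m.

0.550 pF

A = π(3.36 mm)² = 3.55×10⁻⁵ m².
C = ε₀A/d = 8.85×10⁻¹² × 3.55×10⁻⁵ / 5.71×10⁻⁴ = 5.50×10⁻¹³ F.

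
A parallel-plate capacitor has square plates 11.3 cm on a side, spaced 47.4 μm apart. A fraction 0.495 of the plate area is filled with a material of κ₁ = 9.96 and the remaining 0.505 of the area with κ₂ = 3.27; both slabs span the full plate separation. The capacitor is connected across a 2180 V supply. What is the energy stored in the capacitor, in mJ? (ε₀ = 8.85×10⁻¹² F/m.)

A = (11.3 cm)² = 1.28×10⁻² m².
Side-by-side slabs ⇒ two capacitors in parallel, each spanning the full gap.
C₁ = κ₁ε₀A₁/d = 9.96 × 8.85×10⁻¹² × 6.32×10⁻³ / 4.74×10⁻⁵ = 1.18×10⁻⁸ F.
C₂ = κ₂ε₀A₂/d = 3.27 × 8.85×10⁻¹² × 6.45×10⁻³ / 4.74×10⁻⁵ = 3.94×10⁻⁹ F.
C = C₁ + C₂ = 1.57×10⁻⁸ F.
U = ½CV² = ½ × 1.57×10⁻⁸ × (2180)² = 3.73×10⁻² J.

U ≈ 37.3 mJ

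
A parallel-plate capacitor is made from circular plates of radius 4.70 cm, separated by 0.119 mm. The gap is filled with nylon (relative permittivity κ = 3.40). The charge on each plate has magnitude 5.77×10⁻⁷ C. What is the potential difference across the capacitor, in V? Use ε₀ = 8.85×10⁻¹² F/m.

A = π(4.70 cm)² = 6.94×10⁻³ m².
C = κε₀A/d = 3.40 × 8.85×10⁻¹² × 6.94×10⁻³ / 1.19×10⁻⁴ = 1.75×10⁻⁹ F.
V = Q/C = 5.77×10⁻⁷ / 1.75×10⁻⁹ = 3.29×10² V.

329 V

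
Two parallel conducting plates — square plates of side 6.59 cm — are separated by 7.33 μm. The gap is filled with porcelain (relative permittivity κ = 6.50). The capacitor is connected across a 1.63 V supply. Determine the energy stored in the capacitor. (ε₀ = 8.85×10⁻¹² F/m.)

U ≈ 45.3 nJ

A = (6.59 cm)² = 4.34×10⁻³ m².
C = κε₀A/d = 6.50 × 8.85×10⁻¹² × 4.34×10⁻³ / 7.33×10⁻⁶ = 3.41×10⁻⁸ F.
U = ½CV² = ½ × 3.41×10⁻⁸ × (1.63)² = 4.53×10⁻⁸ J.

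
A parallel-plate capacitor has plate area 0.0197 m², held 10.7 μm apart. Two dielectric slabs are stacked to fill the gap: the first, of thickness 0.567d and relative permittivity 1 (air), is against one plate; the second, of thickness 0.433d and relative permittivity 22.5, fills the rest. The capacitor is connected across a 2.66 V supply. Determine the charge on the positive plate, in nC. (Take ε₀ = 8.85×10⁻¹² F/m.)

Stacked slabs ⇒ two capacitors in series, each with the full plate area.
C₁ = κ₁ε₀A/d₁ = 1.00 × 8.85×10⁻¹² × 1.97×10⁻² / 6.07×10⁻⁶ = 2.87×10⁻⁸ F.
C₂ = κ₂ε₀A/d₂ = 22.5 × 8.85×10⁻¹² × 1.97×10⁻² / 4.63×10⁻⁶ = 8.47×10⁻⁷ F.
C = (1/C₁ + 1/C₂)⁻¹ = 2.78×10⁻⁸ F.
Q = CV = 2.78×10⁻⁸ × 2.66 = 7.39×10⁻⁸ C.

Q ≈ 73.9 nC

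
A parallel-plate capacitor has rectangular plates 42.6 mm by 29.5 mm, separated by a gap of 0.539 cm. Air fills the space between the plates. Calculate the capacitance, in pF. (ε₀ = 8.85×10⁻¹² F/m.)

A = 42.6 × 29.5 mm² = 1.26×10⁻³ m².
C = ε₀A/d = 8.85×10⁻¹² × 1.26×10⁻³ / 5.39×10⁻³ = 2.06×10⁻¹² F.

2.06 pF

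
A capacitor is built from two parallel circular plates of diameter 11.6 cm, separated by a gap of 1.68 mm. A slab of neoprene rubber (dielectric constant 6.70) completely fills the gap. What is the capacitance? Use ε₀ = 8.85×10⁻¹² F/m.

A = π(11.6/2 cm)² = 1.06×10⁻² m².
C = κε₀A/d = 6.70 × 8.85×10⁻¹² × 1.06×10⁻² / 1.68×10⁻³ = 3.73×10⁻¹⁰ F.

373 pF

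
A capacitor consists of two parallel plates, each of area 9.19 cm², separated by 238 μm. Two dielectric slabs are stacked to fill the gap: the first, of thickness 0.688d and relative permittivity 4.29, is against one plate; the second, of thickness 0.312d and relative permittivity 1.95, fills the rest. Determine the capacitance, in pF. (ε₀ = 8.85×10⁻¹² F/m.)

107 pF

A = 9.19 cm² = 9.19×10⁻⁴ m².
Stacked slabs ⇒ two capacitors in series, each with the full plate area.
C₁ = κ₁ε₀A/d₁ = 4.29 × 8.85×10⁻¹² × 9.19×10⁻⁴ / 1.64×10⁻⁴ = 2.13×10⁻¹⁰ F.
C₂ = κ₂ε₀A/d₂ = 1.95 × 8.85×10⁻¹² × 9.19×10⁻⁴ / 7.43×10⁻⁵ = 2.14×10⁻¹⁰ F.
C = (1/C₁ + 1/C₂)⁻¹ = 1.07×10⁻¹⁰ F.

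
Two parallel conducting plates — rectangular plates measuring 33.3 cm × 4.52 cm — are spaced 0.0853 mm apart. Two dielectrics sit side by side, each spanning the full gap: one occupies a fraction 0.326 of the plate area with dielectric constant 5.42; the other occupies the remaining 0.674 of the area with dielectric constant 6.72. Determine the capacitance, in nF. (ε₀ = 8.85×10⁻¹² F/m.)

A = 33.3 × 4.52 cm² = 1.51×10⁻² m².
Side-by-side slabs ⇒ two capacitors in parallel, each spanning the full gap.
C₁ = κ₁ε₀A₁/d = 5.42 × 8.85×10⁻¹² × 4.91×10⁻³ / 8.53×10⁻⁵ = 2.76×10⁻⁹ F.
C₂ = κ₂ε₀A₂/d = 6.72 × 8.85×10⁻¹² × 1.01×10⁻² / 8.53×10⁻⁵ = 7.07×10⁻⁹ F.
C = C₁ + C₂ = 9.83×10⁻⁹ F.

9.83 nF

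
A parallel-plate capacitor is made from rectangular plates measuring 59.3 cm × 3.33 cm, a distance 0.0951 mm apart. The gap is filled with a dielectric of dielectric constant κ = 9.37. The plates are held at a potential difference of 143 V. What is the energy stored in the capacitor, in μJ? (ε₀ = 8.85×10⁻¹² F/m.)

176 μJ

A = 59.3 × 3.33 cm² = 1.97×10⁻² m².
C = κε₀A/d = 9.37 × 8.85×10⁻¹² × 1.97×10⁻² / 9.51×10⁻⁵ = 1.72×10⁻⁸ F.
U = ½CV² = ½ × 1.72×10⁻⁸ × (143)² = 1.76×10⁻⁴ J.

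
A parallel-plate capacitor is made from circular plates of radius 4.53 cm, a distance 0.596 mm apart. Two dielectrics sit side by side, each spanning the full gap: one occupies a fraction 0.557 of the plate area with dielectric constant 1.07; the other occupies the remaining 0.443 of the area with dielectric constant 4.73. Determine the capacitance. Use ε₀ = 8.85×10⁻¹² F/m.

A = π(4.53 cm)² = 6.45×10⁻³ m².
Side-by-side slabs ⇒ two capacitors in parallel, each spanning the full gap.
C₁ = κ₁ε₀A₁/d = 1.07 × 8.85×10⁻¹² × 3.59×10⁻³ / 5.96×10⁻⁴ = 5.71×10⁻¹¹ F.
C₂ = κ₂ε₀A₂/d = 4.73 × 8.85×10⁻¹² × 2.86×10⁻³ / 5.96×10⁻⁴ = 2.01×10⁻¹⁰ F.
C = C₁ + C₂ = 2.58×10⁻¹⁰ F.

C ≈ 258 pF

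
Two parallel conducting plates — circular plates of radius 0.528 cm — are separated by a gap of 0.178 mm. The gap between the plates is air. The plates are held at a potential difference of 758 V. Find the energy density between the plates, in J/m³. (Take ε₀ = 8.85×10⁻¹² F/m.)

80.2 J/m³

E = V/d = 758 / 1.78×10⁻⁴ = 4.26×10⁶ V/m.
u = ½ε₀E² = ½ × 8.85×10⁻¹² × (4.26×10⁶)² = 80.2 J/m³.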